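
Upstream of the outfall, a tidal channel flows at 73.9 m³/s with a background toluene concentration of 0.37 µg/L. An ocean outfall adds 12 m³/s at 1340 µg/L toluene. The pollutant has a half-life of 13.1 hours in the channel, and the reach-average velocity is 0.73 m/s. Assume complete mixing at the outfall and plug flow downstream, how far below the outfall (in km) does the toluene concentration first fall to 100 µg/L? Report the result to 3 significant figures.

31.2 km

Conservation of mass: C = (73.90·0.3700 + 12.00·1340) / 85.90 = 16110/85.90 = 187.5 µg/L.
Half-life 13.1 h → k = ln 2 / 13.1 = 0.05291 h⁻¹ = 1.270 d⁻¹.
Set 187.5·exp(−k·t) = 100 → t = ln(187.5/100)/k = 42770 s = 11.88 h.
Distance = v·t = 0.73·42770 = 31220 m = 31.22 km.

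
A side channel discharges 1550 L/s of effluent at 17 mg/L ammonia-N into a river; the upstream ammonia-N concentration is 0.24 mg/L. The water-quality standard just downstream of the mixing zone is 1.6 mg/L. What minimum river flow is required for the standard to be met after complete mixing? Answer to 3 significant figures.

Set C_mix = 1.6: (Q·0.2400 + 1550·17.00) / (Q + 1550) = 1.6
→ Q = 1550·(17.00 − 1.6)/(1.6 − 0.2400) = 17550 L/s.

17600 L/s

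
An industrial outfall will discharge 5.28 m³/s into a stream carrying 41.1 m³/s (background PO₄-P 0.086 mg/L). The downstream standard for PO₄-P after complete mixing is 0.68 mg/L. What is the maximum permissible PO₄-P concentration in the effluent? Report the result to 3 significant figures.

5.30 mg/L

At the limit, (Qr·Cr + Qe·Cₑ)/(Qr + Qe) = 0.68:
Cₑ = (46.38·0.68 − 41.10·0.08600) / 5.280 = 5.304 mg/L.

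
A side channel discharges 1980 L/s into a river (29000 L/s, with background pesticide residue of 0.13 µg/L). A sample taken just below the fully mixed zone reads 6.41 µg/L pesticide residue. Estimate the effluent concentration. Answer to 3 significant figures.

98.4 µg/L

Mass balance: 29000·0.1300 + 1980·Cₑ = 30980·6.410
→ Cₑ = (30980·6.410 − 29000·0.1300) / 1980 = 98.39 µg/L.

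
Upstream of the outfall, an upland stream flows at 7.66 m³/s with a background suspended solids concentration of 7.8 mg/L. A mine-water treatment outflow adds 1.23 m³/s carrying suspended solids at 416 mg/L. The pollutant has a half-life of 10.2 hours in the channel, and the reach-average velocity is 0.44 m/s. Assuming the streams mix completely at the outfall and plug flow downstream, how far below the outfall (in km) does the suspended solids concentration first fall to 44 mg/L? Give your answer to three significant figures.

8.83 km

Mixed concentration C = ΣQC/ΣQ = (7.660·7.800 + 1.230·416.0) / 8.890 = 571.4/8.890 = 64.28 mg/L.
Half-life 10.2 h → k = ln 2 / 10.2 = 0.06796 h⁻¹ = 1.631 d⁻¹.
Set 64.28·exp(−k·t) = 44 → t = ln(64.28/44)/k = 20080 s = 5.577 h.
Distance = v·t = 0.44·20080 = 8835 m = 8.835 km.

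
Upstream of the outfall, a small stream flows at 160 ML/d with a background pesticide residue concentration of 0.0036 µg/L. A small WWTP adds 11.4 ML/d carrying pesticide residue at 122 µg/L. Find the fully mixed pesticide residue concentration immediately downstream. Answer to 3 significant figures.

After mixing, C = (160.0·0.003600 + 11.40·122.0) / 171.4 = 1391/171.4 = 8.118 µg/L.

8.12 µg/L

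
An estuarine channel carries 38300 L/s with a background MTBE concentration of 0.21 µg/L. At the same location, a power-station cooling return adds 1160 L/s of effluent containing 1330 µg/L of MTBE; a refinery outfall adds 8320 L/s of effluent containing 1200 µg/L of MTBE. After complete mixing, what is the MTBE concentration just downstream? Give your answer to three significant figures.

Mixed concentration C = ΣQC/ΣQ = (38300·0.2100 + 1160·1330 + 8320·1200) / 47780 = 11530000/47780 = 241.4 µg/L.

241 µg/L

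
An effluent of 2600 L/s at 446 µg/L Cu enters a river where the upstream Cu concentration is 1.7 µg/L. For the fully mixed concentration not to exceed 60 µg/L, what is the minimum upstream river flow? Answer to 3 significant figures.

Set C_mix = 60: (Q·1.700 + 2600·446.0) / (Q + 2600) = 60
→ Q = 2600·(446.0 − 60)/(60 − 1.700) = 17210 L/s.

17200 L/s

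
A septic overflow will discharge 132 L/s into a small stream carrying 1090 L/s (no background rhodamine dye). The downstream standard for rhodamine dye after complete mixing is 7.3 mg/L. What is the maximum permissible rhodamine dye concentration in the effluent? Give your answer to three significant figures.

At the limit, (Qr·Cr + Qe·Cₑ)/(Qr + Qe) = 7.3:
Cₑ = (1222·7.3 − 1090·0) / 132.0 = 67.58 mg/L.

67.6 mg/L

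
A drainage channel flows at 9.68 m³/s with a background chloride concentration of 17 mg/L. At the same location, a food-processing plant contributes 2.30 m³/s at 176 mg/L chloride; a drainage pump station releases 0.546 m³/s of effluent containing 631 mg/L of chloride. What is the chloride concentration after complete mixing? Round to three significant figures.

73.0 mg/L

Mixed concentration C = ΣQC/ΣQ = (9.680·17.00 + 2.300·176.0 + 0.5460·631.0) / 12.53 = 913.9/12.53 = 72.96 mg/L.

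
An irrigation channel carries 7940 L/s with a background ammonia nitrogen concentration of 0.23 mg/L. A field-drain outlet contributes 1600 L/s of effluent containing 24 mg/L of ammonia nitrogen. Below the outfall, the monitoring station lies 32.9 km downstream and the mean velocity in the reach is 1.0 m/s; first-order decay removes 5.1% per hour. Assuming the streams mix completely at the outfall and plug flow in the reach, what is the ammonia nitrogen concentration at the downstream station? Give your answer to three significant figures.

After mixing, C = (7940·0.2300 + 1600·24.00) / 9540 = 40230/9540 = 4.217 mg/L.
Travel time t = 32.9·1000 / 1.0 = 32900 s = 9.139 h.
5.1%/h lost → k = −ln(1 − 0.051) = 0.05235 h⁻¹.
Decay over the reach: 4.217·exp(−kt) = 4.217·0.6198 = 2.613 mg/L.

2.61 mg/L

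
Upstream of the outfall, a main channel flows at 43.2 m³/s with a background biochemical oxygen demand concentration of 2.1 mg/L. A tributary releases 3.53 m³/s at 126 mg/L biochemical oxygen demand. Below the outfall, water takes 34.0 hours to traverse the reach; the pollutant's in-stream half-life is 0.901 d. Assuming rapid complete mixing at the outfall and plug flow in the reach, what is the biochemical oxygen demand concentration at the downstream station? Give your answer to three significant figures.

3.85 mg/L

Mixed concentration C = ΣQC/ΣQ = (43.20·2.100 + 3.530·126.0) / 46.73 = 535.5/46.73 = 11.46 mg/L.
Half-life 0.901 d → k = ln 2 / 0.901 = 0.7693 d⁻¹.
After decay, C = 11.46 × e^(−kt) = 11.46 × 0.3363 = 3.853 mg/L.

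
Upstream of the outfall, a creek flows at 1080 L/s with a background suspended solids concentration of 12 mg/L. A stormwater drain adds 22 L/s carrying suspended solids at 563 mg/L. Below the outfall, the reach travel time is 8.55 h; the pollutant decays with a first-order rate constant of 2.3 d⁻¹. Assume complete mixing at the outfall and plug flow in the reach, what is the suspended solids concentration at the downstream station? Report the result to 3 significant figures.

10.1 mg/L

After mixing, C = (1080·12.00 + 22.00·563.0) / 1102 = 25350/1102 = 23.00 mg/L.
Applying C = C₀e^(−kt): 23.00 × 0.4407 = 10.14 mg/L.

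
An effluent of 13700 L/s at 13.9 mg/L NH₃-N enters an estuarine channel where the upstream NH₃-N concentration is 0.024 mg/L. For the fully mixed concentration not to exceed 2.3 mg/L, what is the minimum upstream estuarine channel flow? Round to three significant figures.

Set C_mix = 2.3: (Q·0.02400 + 13700·13.90) / (Q + 13700) = 2.3
→ Q = 13700·(13.90 − 2.3)/(2.3 − 0.02400) = 69820 L/s.

69800 L/s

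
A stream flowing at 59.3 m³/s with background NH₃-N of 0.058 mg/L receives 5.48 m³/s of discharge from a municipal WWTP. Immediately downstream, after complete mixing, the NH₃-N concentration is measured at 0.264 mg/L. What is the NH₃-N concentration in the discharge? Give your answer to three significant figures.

2.49 mg/L

Mass balance: 59.30·0.05800 + 5.480·Cₑ = 64.78·0.2640
→ Cₑ = (64.78·0.2640 − 59.30·0.05800) / 5.480 = 2.493 mg/L.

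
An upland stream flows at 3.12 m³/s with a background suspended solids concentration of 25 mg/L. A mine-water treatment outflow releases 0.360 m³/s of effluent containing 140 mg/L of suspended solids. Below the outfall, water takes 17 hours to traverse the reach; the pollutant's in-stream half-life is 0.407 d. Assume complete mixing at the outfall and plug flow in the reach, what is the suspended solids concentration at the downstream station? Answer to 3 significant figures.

11.0 mg/L

After mixing, C = (3.120·25.00 + 0.3600·140.0) / 3.480 = 128.4/3.480 = 36.90 mg/L.
Half-life 0.407 d → k = ln 2 / 0.407 = 1.703 d⁻¹.
Applying C = C₀e^(−kt): 36.90 × 0.2993 = 11.04 mg/L.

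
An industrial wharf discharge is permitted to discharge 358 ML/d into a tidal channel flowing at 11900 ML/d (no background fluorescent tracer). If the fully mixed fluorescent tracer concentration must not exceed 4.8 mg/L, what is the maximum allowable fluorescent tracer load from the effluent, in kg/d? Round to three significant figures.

Mass balance at the limit: 11900·0 + 358.0·Cₑ = 12260·4.8 → Cₑ = 164.4 mg/L.
358.0 ML/d = 4.144 m³/s. Load = 4.144 m³/s × 164.4 g/m³ × 86 400 s/d = 58840 kg/d.

58800 kg/d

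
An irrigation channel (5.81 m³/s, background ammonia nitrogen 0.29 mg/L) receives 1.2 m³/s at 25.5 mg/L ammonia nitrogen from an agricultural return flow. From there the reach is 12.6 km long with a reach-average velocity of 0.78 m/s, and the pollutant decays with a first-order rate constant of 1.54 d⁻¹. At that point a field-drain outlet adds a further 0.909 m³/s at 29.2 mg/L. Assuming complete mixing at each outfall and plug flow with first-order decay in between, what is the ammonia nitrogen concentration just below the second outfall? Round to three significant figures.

Conservation of mass: C = (5.810·0.2900 + 1.200·25.50) / 7.010 = 32.28/7.010 = 4.606 mg/L; combined flow 7.010 m³/s.
Travel time t = 12.6·1000 / 0.78 = 16150 s = 4.487 h.
Decay over the reach: 4.606·exp(−kt) = 4.606·0.7498 = 3.453 mg/L.
Second outfall: C = (7.010·3.453 + 0.9090·29.20)/7.919 = 6.409 mg/L.

6.41 mg/L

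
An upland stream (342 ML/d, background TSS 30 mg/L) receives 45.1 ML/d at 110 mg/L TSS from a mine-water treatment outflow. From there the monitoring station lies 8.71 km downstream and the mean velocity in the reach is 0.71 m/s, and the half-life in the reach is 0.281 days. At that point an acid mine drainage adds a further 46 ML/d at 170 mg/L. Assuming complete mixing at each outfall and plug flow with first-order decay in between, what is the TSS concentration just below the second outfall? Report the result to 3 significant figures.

42.8 mg/L

Mixed concentration C = ΣQC/ΣQ = (342.0·30.00 + 45.10·110.0) / 387.1 = 15220/387.1 = 39.32 mg/L; combined flow 387.1 ML/d.
Travel time t = 8.71·1000 / 0.71 = 12270 s = 3.408 h.
Half-life 0.281 d → k = ln 2 / 0.281 = 2.467 d⁻¹.
Decay over the reach: 39.32·exp(−kt) = 39.32·0.7045 = 27.70 mg/L.
At the second outfall, C = (387.1·27.70 + 46.00·170.0) / (387.1 + 46.00) = 42.82 mg/L.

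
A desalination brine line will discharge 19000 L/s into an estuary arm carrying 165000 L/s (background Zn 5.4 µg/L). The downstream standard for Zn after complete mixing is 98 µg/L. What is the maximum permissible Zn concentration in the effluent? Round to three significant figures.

At the limit, (Qr·Cr + Qe·Cₑ)/(Qr + Qe) = 98:
Cₑ = (184000·98 − 165000·5.400) / 19000 = 902.2 µg/L.

902 µg/L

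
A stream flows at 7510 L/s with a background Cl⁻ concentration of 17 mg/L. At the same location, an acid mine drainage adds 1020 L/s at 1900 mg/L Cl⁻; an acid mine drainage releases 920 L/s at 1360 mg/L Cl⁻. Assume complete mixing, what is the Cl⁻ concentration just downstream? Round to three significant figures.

351 mg/L

Mixed concentration C = ΣQC/ΣQ = (7510·17.00 + 1020·1900 + 920.0·1360) / 9450 = 3317000/9450 = 351.0 mg/L.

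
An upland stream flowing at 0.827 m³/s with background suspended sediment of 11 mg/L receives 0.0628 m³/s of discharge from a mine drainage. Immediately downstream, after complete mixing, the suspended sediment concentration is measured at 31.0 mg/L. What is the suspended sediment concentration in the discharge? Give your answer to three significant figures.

Mass balance: 0.8270·11.00 + 0.06280·Cₑ = 0.8898·31.00
→ Cₑ = (0.8898·31.00 − 0.8270·11.00) / 0.06280 = 294.4 mg/L.

294 mg/L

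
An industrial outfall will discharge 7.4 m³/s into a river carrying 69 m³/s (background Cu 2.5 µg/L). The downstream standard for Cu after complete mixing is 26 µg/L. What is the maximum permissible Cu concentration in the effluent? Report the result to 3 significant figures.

At the limit, (Qr·Cr + Qe·Cₑ)/(Qr + Qe) = 26:
Cₑ = (76.40·26 − 69.00·2.500) / 7.400 = 245.1 µg/L.

245 µg/L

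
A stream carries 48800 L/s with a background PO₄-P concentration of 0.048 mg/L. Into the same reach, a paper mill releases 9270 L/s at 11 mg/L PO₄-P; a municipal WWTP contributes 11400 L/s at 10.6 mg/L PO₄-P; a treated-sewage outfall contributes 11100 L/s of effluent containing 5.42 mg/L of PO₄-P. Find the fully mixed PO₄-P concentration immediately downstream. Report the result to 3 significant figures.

3.54 mg/L

Conservation of mass: C = (48800·0.04800 + 9270·11.00 + 11400·10.60 + 11100·5.420) / 80570 = 285300/80570 = 3.541 mg/L.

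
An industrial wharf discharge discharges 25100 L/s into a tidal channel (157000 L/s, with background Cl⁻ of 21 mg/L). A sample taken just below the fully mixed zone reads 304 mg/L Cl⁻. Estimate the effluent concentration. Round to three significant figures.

2070 mg/L

Mass balance: 157000·21.00 + 25100·Cₑ = 182100·304.0
→ Cₑ = (182100·304.0 − 157000·21.00) / 25100 = 2074 mg/L.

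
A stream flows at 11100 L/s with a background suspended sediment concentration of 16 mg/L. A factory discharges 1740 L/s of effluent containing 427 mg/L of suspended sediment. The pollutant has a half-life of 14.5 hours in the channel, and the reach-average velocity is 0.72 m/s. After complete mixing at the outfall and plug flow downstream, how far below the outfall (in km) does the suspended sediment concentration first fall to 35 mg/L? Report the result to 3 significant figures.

38.9 km

After mixing, C = (11100·16.00 + 1740·427.0) / 12840 = 920600/12840 = 71.70 mg/L.
Half-life 14.5 h → k = ln 2 / 14.5 = 0.04780 h⁻¹ = 1.147 d⁻¹.
Set 71.70·exp(−k·t) = 35 → t = ln(71.70/35)/k = 54000 s = 15.00 h.
Distance = v·t = 0.72·54000 = 38880 m = 38.88 km.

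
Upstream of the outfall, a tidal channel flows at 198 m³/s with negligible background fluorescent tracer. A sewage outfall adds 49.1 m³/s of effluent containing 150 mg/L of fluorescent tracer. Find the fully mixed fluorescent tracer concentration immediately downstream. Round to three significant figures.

29.8 mg/L

After mixing, C = (198.0·0 + 49.10·150.0) / 247.1 = 7365/247.1 = 29.81 mg/L.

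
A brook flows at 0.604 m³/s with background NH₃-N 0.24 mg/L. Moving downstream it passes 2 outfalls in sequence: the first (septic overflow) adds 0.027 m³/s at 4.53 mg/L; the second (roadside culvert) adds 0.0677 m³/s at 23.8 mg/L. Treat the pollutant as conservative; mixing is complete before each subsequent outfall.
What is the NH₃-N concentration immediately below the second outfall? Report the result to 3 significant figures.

2.69 mg/L

Outfall 1: combined Q = 0.6310 m³/s; C = (0.6040·0.2400 + 0.02700·4.530)/0.6310 = 0.4236 mg/L.
Outfall 2: combined Q = 0.6987 m³/s; C = (0.6310·0.4236 + 0.06770·23.80)/0.6987 = 2.689 mg/L.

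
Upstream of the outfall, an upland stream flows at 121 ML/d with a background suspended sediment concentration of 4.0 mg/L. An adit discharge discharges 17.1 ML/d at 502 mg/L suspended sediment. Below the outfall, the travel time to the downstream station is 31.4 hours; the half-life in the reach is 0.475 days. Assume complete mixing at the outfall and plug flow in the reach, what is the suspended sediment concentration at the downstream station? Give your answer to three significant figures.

After mixing, C = (121.0·4.000 + 17.10·502.0) / 138.1 = 9068/138.1 = 65.66 mg/L.
Half-life 0.475 d → k = ln 2 / 0.475 = 1.459 d⁻¹.
Applying C = C₀e^(−kt): 65.66 × 0.1482 = 9.731 mg/L.

9.73 mg/L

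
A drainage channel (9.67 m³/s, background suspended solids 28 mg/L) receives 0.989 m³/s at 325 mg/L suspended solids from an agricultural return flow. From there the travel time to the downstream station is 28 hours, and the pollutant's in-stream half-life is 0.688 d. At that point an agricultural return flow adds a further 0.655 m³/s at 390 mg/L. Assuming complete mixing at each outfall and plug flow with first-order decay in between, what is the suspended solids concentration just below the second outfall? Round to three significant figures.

38.7 mg/L

Flow-weighted average: C = (9.670·28.00 + 0.9890·325.0) / 10.66 = 592.2/10.66 = 55.56 mg/L; combined flow 10.66 m³/s.
Half-life 0.688 d → k = ln 2 / 0.688 = 1.007 d⁻¹.
After decay, C = 55.56 × e^(−kt) = 55.56 × 0.3087 = 17.15 mg/L.
Second outfall: C = (10.66·17.15 + 0.6550·390.0)/11.31 = 38.74 mg/L.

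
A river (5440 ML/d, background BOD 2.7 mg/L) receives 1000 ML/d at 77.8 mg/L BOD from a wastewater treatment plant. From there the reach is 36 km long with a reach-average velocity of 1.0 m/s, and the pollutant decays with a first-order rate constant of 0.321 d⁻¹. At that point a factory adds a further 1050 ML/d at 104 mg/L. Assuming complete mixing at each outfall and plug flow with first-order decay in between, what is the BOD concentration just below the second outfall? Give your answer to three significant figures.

25.4 mg/L

Mixed concentration C = ΣQC/ΣQ = (5440·2.700 + 1000·77.80) / 6440 = 92490/6440 = 14.36 mg/L; combined flow 6440 ML/d.
Travel time t = 36·1000 / 1.0 = 36000 s = 10.00 h.
First-order decay: C = 14.36·exp(−k·t) = 14.36·0.8748 = 12.56 mg/L.
Second outfall: C = (6440·12.56 + 1050·104.0)/7490 = 25.38 mg/L.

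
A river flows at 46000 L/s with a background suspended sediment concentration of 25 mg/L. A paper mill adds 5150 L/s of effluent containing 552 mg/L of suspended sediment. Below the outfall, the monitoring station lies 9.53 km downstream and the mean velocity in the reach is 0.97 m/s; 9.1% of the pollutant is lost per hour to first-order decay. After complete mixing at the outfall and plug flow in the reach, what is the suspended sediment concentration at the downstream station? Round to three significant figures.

Mass balance: C = (46000·25.00 + 5150·552.0) / 51150 = 3993000/51150 = 78.06 mg/L.
Travel time t = 9.53·1000 / 0.97 = 9825 s = 2.729 h.
9.1%/h lost → k = −ln(1 − 0.091) = 0.09541 h⁻¹.
After decay, C = 78.06 × e^(−kt) = 78.06 × 0.7708 = 60.17 mg/L.

60.2 mg/L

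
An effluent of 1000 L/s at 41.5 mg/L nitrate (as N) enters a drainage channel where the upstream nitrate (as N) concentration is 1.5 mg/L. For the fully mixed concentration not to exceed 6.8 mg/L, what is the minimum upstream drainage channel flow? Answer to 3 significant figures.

6550 L/s

Set C_mix = 6.8: (Q·1.500 + 1000·41.50) / (Q + 1000) = 6.8
→ Q = 1000·(41.50 − 6.8)/(6.8 − 1.500) = 6547 L/s.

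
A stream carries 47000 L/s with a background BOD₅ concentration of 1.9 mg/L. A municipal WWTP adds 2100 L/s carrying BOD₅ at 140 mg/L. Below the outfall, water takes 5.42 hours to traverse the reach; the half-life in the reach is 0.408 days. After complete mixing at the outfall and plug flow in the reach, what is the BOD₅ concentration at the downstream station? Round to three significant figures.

Mass balance: C = (47000·1.900 + 2100·140.0) / 49100 = 383300/49100 = 7.807 mg/L.
Half-life 0.408 d → k = ln 2 / 0.408 = 1.699 d⁻¹.
First-order decay: C = 7.807·exp(−k·t) = 7.807·0.6814 = 5.319 mg/L.

5.32 mg/L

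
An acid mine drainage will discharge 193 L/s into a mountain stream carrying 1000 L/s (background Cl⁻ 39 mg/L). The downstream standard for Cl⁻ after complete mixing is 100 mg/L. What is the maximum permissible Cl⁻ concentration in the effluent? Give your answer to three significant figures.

416 mg/L

At the limit, (Qr·Cr + Qe·Cₑ)/(Qr + Qe) = 100:
Cₑ = (1193·100 − 1000·39.00) / 193.0 = 416.1 mg/L.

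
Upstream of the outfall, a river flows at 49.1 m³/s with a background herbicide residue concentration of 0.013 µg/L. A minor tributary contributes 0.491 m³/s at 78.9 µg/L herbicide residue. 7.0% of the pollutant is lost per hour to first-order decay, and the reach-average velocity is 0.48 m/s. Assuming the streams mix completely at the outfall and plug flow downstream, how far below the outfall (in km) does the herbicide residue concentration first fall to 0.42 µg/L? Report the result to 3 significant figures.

15.2 km

After mixing, C = (49.10·0.01300 + 0.4910·78.90) / 49.59 = 39.38/49.59 = 0.7941 µg/L.
7.0%/h lost → k = −ln(1 − 0.07) = 0.07257 h⁻¹.
Set 0.7941·exp(−k·t) = 0.42 → t = ln(0.7941/0.42)/k = 31590 s = 8.776 h.
Distance = v·t = 0.48·31590 = 15170 m = 15.17 km.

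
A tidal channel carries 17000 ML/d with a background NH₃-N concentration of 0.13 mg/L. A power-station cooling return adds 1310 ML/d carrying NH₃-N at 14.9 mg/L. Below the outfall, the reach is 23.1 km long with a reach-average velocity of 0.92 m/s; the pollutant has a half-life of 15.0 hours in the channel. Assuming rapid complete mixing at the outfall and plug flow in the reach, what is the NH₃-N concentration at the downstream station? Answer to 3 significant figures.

0.860 mg/L

Conservation of mass: C = (17000·0.1300 + 1310·14.90) / 18310 = 21730/18310 = 1.187 mg/L.
Travel time t = 23.1·1000 / 0.92 = 25110 s = 6.975 h.
Half-life 15.0 h → k = ln 2 / 15.0 = 0.04621 h⁻¹ = 1.109 d⁻¹.
Applying C = C₀e^(−kt): 1.187 × 0.7245 = 0.8598 mg/L.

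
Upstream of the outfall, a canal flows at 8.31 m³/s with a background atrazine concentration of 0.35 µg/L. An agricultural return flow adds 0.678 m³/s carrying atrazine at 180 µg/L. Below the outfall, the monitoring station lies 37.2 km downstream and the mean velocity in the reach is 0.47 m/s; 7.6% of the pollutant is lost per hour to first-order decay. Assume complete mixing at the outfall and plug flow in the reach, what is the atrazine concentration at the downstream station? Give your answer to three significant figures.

Conservation of mass: C = (8.310·0.3500 + 0.6780·180.0) / 8.988 = 124.9/8.988 = 13.90 µg/L.
Travel time t = 37.2·1000 / 0.47 = 79150 s = 21.99 h.
7.6%/h lost → k = −ln(1 − 0.076) = 0.07904 h⁻¹.
Decay over the reach: 13.90·exp(−kt) = 13.90·0.1759 = 2.445 µg/L.

2.45 µg/L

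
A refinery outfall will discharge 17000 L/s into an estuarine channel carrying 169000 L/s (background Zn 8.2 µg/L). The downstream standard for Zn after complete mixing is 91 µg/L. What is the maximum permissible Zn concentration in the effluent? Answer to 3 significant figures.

At the limit, (Qr·Cr + Qe·Cₑ)/(Qr + Qe) = 91:
Cₑ = (186000·91 − 169000·8.200) / 17000 = 914.1 µg/L.

914 µg/L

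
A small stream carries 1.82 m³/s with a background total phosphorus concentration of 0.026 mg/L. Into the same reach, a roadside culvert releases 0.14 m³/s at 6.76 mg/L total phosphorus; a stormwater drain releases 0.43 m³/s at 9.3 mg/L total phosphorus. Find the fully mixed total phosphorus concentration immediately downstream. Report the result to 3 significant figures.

Mixed concentration C = ΣQC/ΣQ = (1.820·0.02600 + 0.1400·6.760 + 0.4300·9.300) / 2.390 = 4.993/2.390 = 2.089 mg/L.

2.09 mg/L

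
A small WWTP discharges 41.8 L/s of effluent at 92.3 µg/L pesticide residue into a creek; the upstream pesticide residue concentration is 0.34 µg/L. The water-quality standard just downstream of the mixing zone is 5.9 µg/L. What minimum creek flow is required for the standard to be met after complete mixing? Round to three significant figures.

650 L/s

Set C_mix = 5.9: (Q·0.3400 + 41.80·92.30) / (Q + 41.80) = 5.9
→ Q = 41.80·(92.30 − 5.9)/(5.9 − 0.3400) = 649.6 L/s.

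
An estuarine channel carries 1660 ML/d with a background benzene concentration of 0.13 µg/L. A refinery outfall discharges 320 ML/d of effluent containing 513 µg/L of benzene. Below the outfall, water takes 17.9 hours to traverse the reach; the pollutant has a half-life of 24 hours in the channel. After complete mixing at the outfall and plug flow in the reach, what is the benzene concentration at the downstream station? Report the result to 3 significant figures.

Mass balance: C = (1660·0.1300 + 320.0·513.0) / 1980 = 164400/1980 = 83.02 µg/L.
Half-life 24 h → k = ln 2 / 24 = 0.02888 h⁻¹ = 0.6931 d⁻¹.
First-order decay: C = 83.02·exp(−k·t) = 83.02·0.5963 = 49.51 µg/L.

49.5 µg/L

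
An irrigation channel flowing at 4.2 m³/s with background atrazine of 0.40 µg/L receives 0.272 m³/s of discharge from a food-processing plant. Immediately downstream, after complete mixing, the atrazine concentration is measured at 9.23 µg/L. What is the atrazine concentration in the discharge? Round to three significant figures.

Mass balance: 4.200·0.4000 + 0.2720·Cₑ = 4.472·9.230
→ Cₑ = (4.472·9.230 − 4.200·0.4000) / 0.2720 = 145.6 µg/L.

146 µg/L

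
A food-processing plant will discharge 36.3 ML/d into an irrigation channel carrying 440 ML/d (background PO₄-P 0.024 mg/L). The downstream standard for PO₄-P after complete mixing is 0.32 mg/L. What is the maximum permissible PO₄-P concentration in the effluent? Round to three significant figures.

3.91 mg/L

At the limit, (Qr·Cr + Qe·Cₑ)/(Qr + Qe) = 0.32:
Cₑ = (476.3·0.32 − 440.0·0.02400) / 36.30 = 3.908 mg/L.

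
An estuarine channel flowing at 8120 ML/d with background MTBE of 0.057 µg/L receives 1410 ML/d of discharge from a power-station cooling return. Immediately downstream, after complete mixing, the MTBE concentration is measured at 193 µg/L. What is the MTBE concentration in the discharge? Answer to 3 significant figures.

1300 µg/L

Mass balance: 8120·0.05700 + 1410·Cₑ = 9530·193.0
→ Cₑ = (9530·193.0 − 8120·0.05700) / 1410 = 1304 µg/L.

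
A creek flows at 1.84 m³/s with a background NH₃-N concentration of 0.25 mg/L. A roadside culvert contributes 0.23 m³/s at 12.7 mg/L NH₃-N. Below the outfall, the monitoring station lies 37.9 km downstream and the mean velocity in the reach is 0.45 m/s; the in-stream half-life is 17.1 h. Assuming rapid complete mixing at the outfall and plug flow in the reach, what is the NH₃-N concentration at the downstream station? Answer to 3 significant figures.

Mass balance: C = (1.840·0.2500 + 0.2300·12.70) / 2.070 = 3.381/2.070 = 1.633 mg/L.
Travel time t = 37.9·1000 / 0.45 = 84220 s = 23.40 h.
Half-life 17.1 h → k = ln 2 / 17.1 = 0.04053 h⁻¹ = 0.9728 d⁻¹.
First-order decay: C = 1.633·exp(−k·t) = 1.633·0.3874 = 0.6327 mg/L.

0.633 mg/L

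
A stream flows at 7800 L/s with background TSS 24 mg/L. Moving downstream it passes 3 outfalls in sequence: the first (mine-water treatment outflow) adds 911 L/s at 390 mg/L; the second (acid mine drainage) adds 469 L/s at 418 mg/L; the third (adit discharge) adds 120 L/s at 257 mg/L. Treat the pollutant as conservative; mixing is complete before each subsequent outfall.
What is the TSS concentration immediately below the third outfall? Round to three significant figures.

82.7 mg/L

After outfall 1: Q = 7800 + 911.0 = 8711 L/s; C = (7800·24.00 + 911.0·390.0)/8711 = 62.28 mg/L.
After outfall 2: Q = 8711 + 469.0 = 9180 L/s; C = (8711·62.28 + 469.0·418.0)/9180 = 80.45 mg/L.
After outfall 3: Q = 9180 + 120.0 = 9300 L/s; C = (9180·80.45 + 120.0·257.0)/9300 = 82.73 mg/L.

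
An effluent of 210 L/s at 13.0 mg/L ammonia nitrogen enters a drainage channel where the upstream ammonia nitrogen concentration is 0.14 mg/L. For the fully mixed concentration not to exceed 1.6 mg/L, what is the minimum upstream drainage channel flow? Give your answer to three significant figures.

1640 L/s

Set C_mix = 1.6: (Q·0.1400 + 210.0·13.00) / (Q + 210.0) = 1.6
→ Q = 210.0·(13.00 − 1.6)/(1.6 − 0.1400) = 1640 L/s.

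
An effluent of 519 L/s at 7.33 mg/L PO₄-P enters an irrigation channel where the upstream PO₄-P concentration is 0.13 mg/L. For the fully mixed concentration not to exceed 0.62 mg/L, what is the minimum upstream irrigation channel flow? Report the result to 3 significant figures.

7110 L/s

Set C_mix = 0.62: (Q·0.1300 + 519.0·7.330) / (Q + 519.0) = 0.62
→ Q = 519.0·(7.330 − 0.62)/(0.62 − 0.1300) = 7107 L/s.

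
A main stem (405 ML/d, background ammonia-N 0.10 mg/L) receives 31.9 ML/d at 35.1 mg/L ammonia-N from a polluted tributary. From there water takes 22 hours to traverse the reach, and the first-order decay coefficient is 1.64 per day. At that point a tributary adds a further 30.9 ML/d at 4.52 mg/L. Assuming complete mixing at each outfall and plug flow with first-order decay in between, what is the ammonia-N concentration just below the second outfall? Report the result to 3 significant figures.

0.850 mg/L

Flow-weighted average: C = (405.0·0.1000 + 31.90·35.10) / 436.9 = 1160/436.9 = 2.656 mg/L; combined flow 436.9 ML/d.
Applying C = C₀e^(−kt): 2.656 × 0.2224 = 0.5906 mg/L.
At the second outfall, C = (436.9·0.5906 + 30.90·4.520) / (436.9 + 30.90) = 0.8501 mg/L.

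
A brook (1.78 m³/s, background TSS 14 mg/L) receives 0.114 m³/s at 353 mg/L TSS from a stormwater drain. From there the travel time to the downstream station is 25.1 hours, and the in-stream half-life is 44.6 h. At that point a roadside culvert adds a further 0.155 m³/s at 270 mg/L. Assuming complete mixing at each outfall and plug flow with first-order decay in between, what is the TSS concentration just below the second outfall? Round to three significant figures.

42.0 mg/L

Conservation of mass: C = (1.780·14.00 + 0.1140·353.0) / 1.894 = 65.16/1.894 = 34.40 mg/L; combined flow 1.894 m³/s.
Half-life 44.6 h → k = ln 2 / 44.6 = 0.01554 h⁻¹ = 0.3730 d⁻¹.
First-order decay: C = 34.40·exp(−k·t) = 34.40·0.6770 = 23.29 mg/L.
At the second outfall, C = (1.894·23.29 + 0.1550·270.0) / (1.894 + 0.1550) = 41.95 mg/L.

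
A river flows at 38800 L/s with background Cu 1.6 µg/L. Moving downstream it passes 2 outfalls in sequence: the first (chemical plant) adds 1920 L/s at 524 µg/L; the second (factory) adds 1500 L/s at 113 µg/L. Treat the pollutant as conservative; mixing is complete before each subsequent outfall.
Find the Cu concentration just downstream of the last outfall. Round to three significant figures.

29.3 µg/L

Outfall 1: combined Q = 40720 L/s; C = (38800·1.600 + 1920·524.0)/40720 = 26.23 µg/L.
Outfall 2: combined Q = 42220 L/s; C = (40720·26.23 + 1500·113.0)/42220 = 29.31 µg/L.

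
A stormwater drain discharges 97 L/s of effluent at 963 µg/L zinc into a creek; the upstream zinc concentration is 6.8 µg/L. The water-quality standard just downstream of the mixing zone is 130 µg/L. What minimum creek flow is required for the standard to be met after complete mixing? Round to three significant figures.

656 L/s

Set C_mix = 130: (Q·6.800 + 97.00·963.0) / (Q + 97.00) = 130
→ Q = 97.00·(963.0 − 130)/(130 − 6.800) = 655.9 L/s.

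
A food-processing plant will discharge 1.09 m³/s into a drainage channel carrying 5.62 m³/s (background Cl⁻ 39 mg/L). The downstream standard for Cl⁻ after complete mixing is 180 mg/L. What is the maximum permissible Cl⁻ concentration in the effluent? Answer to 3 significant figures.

907 mg/L

At the limit, (Qr·Cr + Qe·Cₑ)/(Qr + Qe) = 180:
Cₑ = (6.710·180 − 5.620·39.00) / 1.090 = 907.0 mg/L.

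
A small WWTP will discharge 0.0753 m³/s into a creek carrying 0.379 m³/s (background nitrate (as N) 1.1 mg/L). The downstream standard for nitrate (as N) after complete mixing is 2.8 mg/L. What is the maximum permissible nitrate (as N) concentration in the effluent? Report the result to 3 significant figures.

11.4 mg/L

At the limit, (Qr·Cr + Qe·Cₑ)/(Qr + Qe) = 2.8:
Cₑ = (0.4543·2.8 − 0.3790·1.100) / 0.07530 = 11.36 mg/L.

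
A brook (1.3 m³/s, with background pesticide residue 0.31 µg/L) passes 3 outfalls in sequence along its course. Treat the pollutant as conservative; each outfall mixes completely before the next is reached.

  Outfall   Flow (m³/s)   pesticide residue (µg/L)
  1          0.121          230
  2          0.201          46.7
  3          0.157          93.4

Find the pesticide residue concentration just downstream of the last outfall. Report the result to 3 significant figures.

29.4 µg/L

Below outfall 1: Q → 1.421 m³/s, C = (1.300·0.3100 + 0.1210·230.0)/1.421 = 19.87 µg/L.
Below outfall 2: Q → 1.622 m³/s, C = (1.421·19.87 + 0.2010·46.70)/1.622 = 23.19 µg/L.
Below outfall 3: Q → 1.779 m³/s, C = (1.622·23.19 + 0.1570·93.40)/1.779 = 29.39 µg/L.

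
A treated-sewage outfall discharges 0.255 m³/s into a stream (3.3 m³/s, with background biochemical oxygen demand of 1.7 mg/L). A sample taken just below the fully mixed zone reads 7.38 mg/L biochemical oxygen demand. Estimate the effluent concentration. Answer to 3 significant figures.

80.9 mg/L

Mass balance: 3.300·1.700 + 0.2550·Cₑ = 3.555·7.380
→ Cₑ = (3.555·7.380 − 3.300·1.700) / 0.2550 = 80.89 mg/L.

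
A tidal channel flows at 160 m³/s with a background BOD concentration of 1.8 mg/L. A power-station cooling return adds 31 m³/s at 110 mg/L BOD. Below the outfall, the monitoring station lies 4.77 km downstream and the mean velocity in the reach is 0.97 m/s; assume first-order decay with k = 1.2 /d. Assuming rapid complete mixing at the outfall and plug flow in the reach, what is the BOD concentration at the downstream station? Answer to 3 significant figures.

18.1 mg/L

Conservation of mass: C = (160.0·1.800 + 31.00·110.0) / 191.0 = 3698/191.0 = 19.36 mg/L.
Travel time t = 4.77·1000 / 0.97 = 4918 s = 1.366 h.
First-order decay: C = 19.36·exp(−k·t) = 19.36·0.9340 = 18.08 mg/L.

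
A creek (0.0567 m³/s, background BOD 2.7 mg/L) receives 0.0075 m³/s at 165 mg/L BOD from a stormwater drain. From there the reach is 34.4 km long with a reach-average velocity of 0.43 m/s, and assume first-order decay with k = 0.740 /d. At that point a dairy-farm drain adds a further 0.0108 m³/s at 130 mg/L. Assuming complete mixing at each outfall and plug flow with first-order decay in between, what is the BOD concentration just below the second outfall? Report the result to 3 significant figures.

28.1 mg/L

Conservation of mass: C = (0.05670·2.700 + 0.007500·165.0) / 0.06420 = 1.391/0.06420 = 21.66 mg/L; combined flow 0.06420 m³/s.
Travel time t = 34.4·1000 / 0.43 = 80000 s = 22.22 h.
Decay over the reach: 21.66·exp(−kt) = 21.66·0.5040 = 10.92 mg/L.
Second outfall: C = (0.06420·10.92 + 0.01080·130.0)/0.07500 = 28.06 mg/L.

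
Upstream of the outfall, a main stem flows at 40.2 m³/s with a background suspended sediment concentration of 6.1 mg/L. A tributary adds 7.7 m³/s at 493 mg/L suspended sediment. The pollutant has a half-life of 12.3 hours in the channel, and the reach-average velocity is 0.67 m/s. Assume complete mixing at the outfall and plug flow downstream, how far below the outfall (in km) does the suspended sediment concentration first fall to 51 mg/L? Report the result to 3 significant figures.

Flow-weighted average: C = (40.20·6.100 + 7.700·493.0) / 47.90 = 4041/47.90 = 84.37 mg/L.
Half-life 12.3 h → k = ln 2 / 12.3 = 0.05635 h⁻¹ = 1.352 d⁻¹.
Set 84.37·exp(−k·t) = 51 → t = ln(84.37/51)/k = 32160 s = 8.933 h.
Distance = v·t = 0.67·32160 = 21550 m = 21.55 km.

21.5 km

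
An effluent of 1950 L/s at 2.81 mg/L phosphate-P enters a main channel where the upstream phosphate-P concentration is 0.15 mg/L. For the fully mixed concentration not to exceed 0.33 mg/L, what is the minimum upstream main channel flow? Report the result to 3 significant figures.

26900 L/s

Set C_mix = 0.33: (Q·0.1500 + 1950·2.810) / (Q + 1950) = 0.33
→ Q = 1950·(2.810 − 0.33)/(0.33 − 0.1500) = 26870 L/s.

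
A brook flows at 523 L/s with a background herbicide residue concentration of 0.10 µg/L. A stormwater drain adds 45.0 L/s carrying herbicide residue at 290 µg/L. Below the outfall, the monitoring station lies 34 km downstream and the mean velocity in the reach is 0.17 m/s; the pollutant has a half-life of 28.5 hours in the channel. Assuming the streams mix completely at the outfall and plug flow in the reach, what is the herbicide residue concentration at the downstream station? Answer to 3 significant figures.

Flow-weighted average: C = (523.0·0.1000 + 45.00·290.0) / 568.0 = 13100/568.0 = 23.07 µg/L.
Travel time t = 34·1000 / 0.17 = 200000 s = 55.56 h.
Half-life 28.5 h → k = ln 2 / 28.5 = 0.02432 h⁻¹ = 0.5837 d⁻¹.
Applying C = C₀e^(−kt): 23.07 × 0.2589 = 5.973 µg/L.

5.97 µg/L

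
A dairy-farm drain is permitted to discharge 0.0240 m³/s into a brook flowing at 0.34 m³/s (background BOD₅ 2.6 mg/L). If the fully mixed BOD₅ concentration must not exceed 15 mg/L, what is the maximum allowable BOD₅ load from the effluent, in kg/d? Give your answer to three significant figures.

Mass balance at the limit: 0.3400·2.600 + 0.02400·Cₑ = 0.3640·15 → Cₑ = 190.7 mg/L.
Load = 0.02400 m³/s × 190.7 g/m³ × 86 400 s/d = 395.4 kg/d.

395 kg/d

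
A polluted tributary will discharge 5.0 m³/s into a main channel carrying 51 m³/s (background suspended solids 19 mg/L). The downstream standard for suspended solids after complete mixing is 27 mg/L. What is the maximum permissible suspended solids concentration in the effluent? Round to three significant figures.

At the limit, (Qr·Cr + Qe·Cₑ)/(Qr + Qe) = 27:
Cₑ = (56.00·27 − 51.00·19.00) / 5.000 = 108.6 mg/L.

109 mg/L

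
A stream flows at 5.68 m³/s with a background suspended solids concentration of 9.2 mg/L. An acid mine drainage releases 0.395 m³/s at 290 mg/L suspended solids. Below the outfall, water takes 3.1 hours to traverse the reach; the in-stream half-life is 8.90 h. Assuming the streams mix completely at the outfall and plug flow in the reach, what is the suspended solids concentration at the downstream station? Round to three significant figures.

Conservation of mass: C = (5.680·9.200 + 0.3950·290.0) / 6.075 = 166.8/6.075 = 27.46 mg/L.
Half-life 8.90 h → k = ln 2 / 8.90 = 0.07788 h⁻¹ = 1.869 d⁻¹.
After decay, C = 27.46 × e^(−kt) = 27.46 × 0.7855 = 21.57 mg/L.

21.6 mg/L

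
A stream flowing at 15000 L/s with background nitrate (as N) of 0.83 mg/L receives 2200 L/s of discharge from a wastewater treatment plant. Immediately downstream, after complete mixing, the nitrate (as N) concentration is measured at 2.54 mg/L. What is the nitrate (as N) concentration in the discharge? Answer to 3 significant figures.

Mass balance: 15000·0.8300 + 2200·Cₑ = 17200·2.540
→ Cₑ = (17200·2.540 − 15000·0.8300) / 2200 = 14.20 mg/L.

14.2 mg/L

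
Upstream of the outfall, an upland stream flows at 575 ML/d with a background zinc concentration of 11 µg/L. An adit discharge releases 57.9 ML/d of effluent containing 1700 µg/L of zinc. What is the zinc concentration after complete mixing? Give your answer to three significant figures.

Mixed concentration C = ΣQC/ΣQ = (575.0·11.00 + 57.90·1700) / 632.9 = 104800/632.9 = 165.5 µg/L.

166 µg/L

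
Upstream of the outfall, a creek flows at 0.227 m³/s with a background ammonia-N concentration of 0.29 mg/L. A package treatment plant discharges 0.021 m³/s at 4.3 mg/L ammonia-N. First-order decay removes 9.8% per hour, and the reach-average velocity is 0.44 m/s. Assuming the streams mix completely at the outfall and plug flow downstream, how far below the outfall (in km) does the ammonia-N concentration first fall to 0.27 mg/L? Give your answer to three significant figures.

Conservation of mass: C = (0.2270·0.2900 + 0.02100·4.300) / 0.2480 = 0.1561/0.2480 = 0.6296 mg/L.
9.8%/h lost → k = −ln(1 − 0.098) = 0.1031 h⁻¹.
Set 0.6296·exp(−k·t) = 0.27 → t = ln(0.6296/0.27)/k = 29550 s = 8.208 h.
Distance = v·t = 0.44·29550 = 13000 m = 13.00 km.

13.0 km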